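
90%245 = 90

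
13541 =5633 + 7908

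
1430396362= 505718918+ 924677444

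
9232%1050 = 832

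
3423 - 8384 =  - 4961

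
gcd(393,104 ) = 1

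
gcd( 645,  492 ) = 3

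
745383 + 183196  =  928579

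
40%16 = 8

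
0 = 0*7218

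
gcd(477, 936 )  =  9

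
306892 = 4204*73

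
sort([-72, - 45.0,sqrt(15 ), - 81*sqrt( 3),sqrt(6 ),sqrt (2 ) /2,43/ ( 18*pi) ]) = [ - 81*sqrt(3 ), - 72 , - 45.0,sqrt( 2 ) /2, 43/(18*pi), sqrt (6), sqrt(15 )]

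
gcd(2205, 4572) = 9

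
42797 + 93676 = 136473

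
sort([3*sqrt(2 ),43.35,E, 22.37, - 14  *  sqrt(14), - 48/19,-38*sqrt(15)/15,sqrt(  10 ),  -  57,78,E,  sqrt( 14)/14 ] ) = [-57, - 14*sqrt(14),- 38*sqrt(15) /15,  -  48/19, sqrt(14) /14,E , E,sqrt(10), 3*sqrt(2), 22.37, 43.35,  78 ] 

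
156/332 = 39/83 = 0.47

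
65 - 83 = -18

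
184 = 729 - 545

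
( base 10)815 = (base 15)395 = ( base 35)NA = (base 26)159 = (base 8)1457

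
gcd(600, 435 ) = 15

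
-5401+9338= 3937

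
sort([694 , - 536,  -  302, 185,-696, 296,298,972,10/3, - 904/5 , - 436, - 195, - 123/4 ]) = [ - 696, - 536,-436, - 302, - 195, - 904/5,- 123/4,10/3, 185, 296, 298,694,  972]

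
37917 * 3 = 113751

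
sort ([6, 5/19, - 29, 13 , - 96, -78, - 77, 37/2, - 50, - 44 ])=[-96,- 78, - 77, - 50, - 44, - 29,5/19, 6, 13, 37/2] 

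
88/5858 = 44/2929 = 0.02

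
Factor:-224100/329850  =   - 498/733 = - 2^1*3^1*83^1*733^ (-1)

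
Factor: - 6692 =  - 2^2*7^1  *239^1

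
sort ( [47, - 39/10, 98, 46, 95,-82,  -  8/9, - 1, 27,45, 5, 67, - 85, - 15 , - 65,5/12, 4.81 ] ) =[ - 85 , - 82, - 65,  -  15, - 39/10,-1,- 8/9, 5/12,4.81,5, 27, 45,46,47, 67, 95,98]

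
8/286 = 4/143=0.03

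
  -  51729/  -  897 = 17243/299=57.67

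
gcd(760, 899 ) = 1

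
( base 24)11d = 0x265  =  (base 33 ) ij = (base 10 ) 613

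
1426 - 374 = 1052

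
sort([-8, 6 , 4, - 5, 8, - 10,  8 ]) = [ - 10, - 8, - 5, 4, 6,8, 8 ]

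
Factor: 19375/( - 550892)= -2^( - 2 )*5^4*31^1  *  137723^( - 1 )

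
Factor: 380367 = 3^2 * 13^1*3251^1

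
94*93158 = 8756852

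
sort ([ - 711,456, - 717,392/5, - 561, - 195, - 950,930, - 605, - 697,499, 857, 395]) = [ - 950, - 717, - 711, - 697, - 605,-561, - 195,392/5,395, 456, 499 , 857,930]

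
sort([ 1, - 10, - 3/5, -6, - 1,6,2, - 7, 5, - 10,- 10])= [ -10, - 10,  -  10,  -  7, -6,-1, - 3/5, 1, 2, 5,  6] 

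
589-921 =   -  332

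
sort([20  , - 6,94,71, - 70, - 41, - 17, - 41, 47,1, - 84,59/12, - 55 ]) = [-84,  -  70, - 55, - 41, - 41, - 17,-6, 1,59/12,20,47,71,94 ]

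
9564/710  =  4782/355=13.47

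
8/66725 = 8/66725 = 0.00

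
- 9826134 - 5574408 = -15400542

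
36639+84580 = 121219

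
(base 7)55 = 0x28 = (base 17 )26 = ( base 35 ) 15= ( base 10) 40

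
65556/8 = 8194 + 1/2=8194.50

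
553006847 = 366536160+186470687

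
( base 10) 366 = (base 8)556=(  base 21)h9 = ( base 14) 1c2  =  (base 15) 196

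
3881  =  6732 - 2851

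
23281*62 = 1443422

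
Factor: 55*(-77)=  - 4235 = - 5^1*7^1*11^2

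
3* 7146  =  21438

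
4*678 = 2712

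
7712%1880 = 192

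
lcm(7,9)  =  63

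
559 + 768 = 1327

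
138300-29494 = 108806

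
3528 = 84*42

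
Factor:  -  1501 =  -19^1*79^1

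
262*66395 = 17395490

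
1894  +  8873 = 10767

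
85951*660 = 56727660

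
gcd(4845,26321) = 1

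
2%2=0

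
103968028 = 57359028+46609000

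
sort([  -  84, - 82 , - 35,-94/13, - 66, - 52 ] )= [-84, - 82,-66, - 52, - 35, - 94/13 ]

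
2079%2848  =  2079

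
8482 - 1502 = 6980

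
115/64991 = 115/64991 = 0.00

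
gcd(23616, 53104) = 16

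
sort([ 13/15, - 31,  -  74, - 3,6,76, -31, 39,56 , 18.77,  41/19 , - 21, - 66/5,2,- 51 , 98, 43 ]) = [ - 74, - 51,  -  31, - 31, - 21,-66/5,-3, 13/15,  2,41/19,6, 18.77, 39, 43, 56,76, 98]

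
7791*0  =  0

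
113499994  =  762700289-649200295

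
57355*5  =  286775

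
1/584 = 1/584= 0.00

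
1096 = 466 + 630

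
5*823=4115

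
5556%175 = 131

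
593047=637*931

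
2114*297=627858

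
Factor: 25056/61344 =29^1*71^( - 1) = 29/71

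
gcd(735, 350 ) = 35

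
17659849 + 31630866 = 49290715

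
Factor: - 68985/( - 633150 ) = 2^( - 1 ) * 5^(-1) * 67^ ( - 1 )*73^1 = 73/670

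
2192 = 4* 548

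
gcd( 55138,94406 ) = 2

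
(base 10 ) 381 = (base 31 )c9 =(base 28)dh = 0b101111101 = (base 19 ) 111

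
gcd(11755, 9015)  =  5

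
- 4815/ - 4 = 4815/4  =  1203.75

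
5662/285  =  298/15 = 19.87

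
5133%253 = 73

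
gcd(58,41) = 1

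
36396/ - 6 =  - 6066+0/1= - 6066.00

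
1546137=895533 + 650604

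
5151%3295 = 1856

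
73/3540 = 73/3540 =0.02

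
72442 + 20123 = 92565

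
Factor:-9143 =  - 41^1* 223^1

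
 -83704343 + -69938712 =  - 153643055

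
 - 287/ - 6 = 287/6= 47.83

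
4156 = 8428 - 4272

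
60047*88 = 5284136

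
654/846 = 109/141 = 0.77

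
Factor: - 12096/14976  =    -  21/26=   - 2^(  -  1 )*3^1*7^1*13^( - 1 )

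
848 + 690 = 1538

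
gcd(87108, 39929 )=1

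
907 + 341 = 1248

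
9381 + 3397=12778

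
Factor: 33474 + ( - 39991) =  - 7^3*19^1 = -  6517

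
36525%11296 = 2637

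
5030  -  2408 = 2622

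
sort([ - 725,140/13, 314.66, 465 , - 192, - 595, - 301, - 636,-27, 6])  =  [ - 725, - 636, - 595 , - 301, - 192, - 27, 6, 140/13,314.66, 465 ] 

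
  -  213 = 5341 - 5554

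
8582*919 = 7886858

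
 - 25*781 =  - 19525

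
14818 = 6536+8282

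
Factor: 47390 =2^1*5^1*7^1*677^1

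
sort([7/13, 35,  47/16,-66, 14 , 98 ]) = [- 66, 7/13, 47/16,14,  35,98 ]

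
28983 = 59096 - 30113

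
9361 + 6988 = 16349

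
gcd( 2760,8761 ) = 1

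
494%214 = 66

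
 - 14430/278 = - 52+13/139 = - 51.91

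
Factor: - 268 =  - 2^2  *67^1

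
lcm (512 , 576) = 4608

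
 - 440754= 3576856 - 4017610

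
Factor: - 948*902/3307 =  - 2^3*  3^1*11^1 * 41^1*79^1* 3307^(  -  1)  =  - 855096/3307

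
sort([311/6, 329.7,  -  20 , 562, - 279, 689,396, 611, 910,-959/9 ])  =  [-279,-959/9, - 20,311/6, 329.7, 396, 562 , 611, 689 , 910] 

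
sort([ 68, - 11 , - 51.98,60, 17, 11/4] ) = [ - 51.98, - 11,11/4,17  ,  60,68]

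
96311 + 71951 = 168262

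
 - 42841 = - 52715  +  9874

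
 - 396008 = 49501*( - 8 )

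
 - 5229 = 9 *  ( - 581)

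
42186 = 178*237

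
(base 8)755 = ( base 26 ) ip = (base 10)493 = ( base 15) 22d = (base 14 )273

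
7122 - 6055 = 1067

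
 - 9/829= - 9/829=- 0.01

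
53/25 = 53/25 = 2.12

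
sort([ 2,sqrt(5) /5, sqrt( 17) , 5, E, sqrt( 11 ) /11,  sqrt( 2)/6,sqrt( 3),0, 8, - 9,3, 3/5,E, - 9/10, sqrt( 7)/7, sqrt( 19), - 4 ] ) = [ - 9,-4 , - 9/10 , 0 , sqrt( 2 ) /6 , sqrt( 11 )/11, sqrt( 7 )/7,sqrt( 5)/5, 3/5,sqrt( 3), 2, E,E, 3, sqrt( 17 ), sqrt( 19),5, 8]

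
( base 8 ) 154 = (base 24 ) 4C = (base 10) 108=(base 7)213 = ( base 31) 3F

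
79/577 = 79/577 = 0.14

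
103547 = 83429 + 20118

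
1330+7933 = 9263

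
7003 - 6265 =738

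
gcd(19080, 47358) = 18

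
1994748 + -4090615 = -2095867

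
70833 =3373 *21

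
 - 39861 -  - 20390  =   -19471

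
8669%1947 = 881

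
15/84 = 5/28 = 0.18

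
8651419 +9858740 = 18510159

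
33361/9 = 33361/9 = 3706.78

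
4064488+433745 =4498233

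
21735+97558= 119293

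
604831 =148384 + 456447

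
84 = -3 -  - 87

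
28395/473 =28395/473 =60.03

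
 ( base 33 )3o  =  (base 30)43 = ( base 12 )a3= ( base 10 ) 123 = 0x7b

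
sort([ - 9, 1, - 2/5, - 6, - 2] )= [-9, - 6, - 2,-2/5,1] 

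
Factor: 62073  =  3^3 * 11^2*19^1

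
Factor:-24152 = -2^3*3019^1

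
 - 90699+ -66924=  - 157623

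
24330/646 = 12165/323 = 37.66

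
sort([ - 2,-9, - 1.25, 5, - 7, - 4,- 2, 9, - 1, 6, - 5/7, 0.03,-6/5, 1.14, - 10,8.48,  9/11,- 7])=[ - 10, - 9, - 7, - 7, - 4, - 2, - 2, - 1.25,-6/5,  -  1, - 5/7, 0.03 , 9/11, 1.14, 5,6, 8.48, 9] 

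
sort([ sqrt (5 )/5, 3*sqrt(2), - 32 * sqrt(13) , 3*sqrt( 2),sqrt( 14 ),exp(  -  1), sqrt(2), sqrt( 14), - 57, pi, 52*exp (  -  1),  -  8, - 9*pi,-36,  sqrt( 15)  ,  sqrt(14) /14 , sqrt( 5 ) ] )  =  [ - 32 * sqrt(13), - 57, - 36, - 9*pi, -8, sqrt( 14)/14, exp( - 1), sqrt( 5 )/5,  sqrt ( 2), sqrt( 5 ),pi,sqrt( 14 ),  sqrt( 14 ) , sqrt(15 ), 3*sqrt(2), 3*sqrt( 2 ),  52 *exp ( - 1 )]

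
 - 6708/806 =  - 9  +  21/31 = - 8.32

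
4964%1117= 496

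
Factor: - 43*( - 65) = 2795 = 5^1*13^1*43^1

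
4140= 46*90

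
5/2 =5/2=2.50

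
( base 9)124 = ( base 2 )1100111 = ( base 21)4j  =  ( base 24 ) 47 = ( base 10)103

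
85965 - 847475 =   -  761510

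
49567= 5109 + 44458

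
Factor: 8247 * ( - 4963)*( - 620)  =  2^2*3^1*5^1*7^1*31^1*709^1*2749^1 = 25376513820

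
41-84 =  - 43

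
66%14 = 10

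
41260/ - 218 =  - 20630/109 = - 189.27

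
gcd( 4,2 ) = 2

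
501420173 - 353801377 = 147618796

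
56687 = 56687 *1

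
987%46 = 21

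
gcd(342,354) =6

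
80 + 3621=3701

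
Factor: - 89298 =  - 2^1*3^2*11^2*41^1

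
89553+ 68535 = 158088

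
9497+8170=17667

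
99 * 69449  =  6875451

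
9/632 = 9/632 = 0.01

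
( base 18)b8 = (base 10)206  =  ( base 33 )68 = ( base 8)316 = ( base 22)98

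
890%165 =65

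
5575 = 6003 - 428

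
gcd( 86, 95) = 1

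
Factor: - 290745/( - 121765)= 3^2 * 7^( - 2 ) * 13^1 = 117/49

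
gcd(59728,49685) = 1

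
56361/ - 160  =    -  353 + 119/160 = -352.26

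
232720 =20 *11636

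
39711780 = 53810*738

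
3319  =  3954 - 635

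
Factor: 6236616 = 2^3*3^1*53^1 * 4903^1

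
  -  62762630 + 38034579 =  - 24728051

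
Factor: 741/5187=1/7=7^( - 1) 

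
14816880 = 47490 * 312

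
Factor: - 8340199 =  - 7^1 * 1191457^1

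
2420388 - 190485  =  2229903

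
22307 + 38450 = 60757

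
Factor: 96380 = 2^2*5^1 * 61^1*79^1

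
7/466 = 7/466= 0.02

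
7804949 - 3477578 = 4327371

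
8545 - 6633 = 1912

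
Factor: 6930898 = 2^1  *  13^1*127^1*2099^1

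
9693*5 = 48465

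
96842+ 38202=135044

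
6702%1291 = 247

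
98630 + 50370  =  149000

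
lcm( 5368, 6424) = 391864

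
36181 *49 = 1772869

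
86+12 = 98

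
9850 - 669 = 9181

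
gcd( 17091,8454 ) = 3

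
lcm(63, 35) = 315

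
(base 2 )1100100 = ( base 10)100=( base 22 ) 4c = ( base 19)55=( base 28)3G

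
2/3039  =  2/3039 =0.00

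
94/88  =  1 + 3/44  =  1.07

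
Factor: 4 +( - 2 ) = 2^1= 2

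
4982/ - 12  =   - 2491/6 = - 415.17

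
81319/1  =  81319 = 81319.00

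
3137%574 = 267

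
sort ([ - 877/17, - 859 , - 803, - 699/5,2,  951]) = [ - 859, - 803, -699/5 , - 877/17, 2, 951]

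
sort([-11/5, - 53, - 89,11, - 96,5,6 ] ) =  [ - 96, - 89, - 53, - 11/5, 5, 6, 11 ]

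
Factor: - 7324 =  -2^2*1831^1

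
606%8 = 6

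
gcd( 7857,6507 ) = 27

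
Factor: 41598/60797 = 2^1*3^2*11^(-1) * 2311^1*5527^(- 1 )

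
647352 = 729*888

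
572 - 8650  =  -8078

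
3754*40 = 150160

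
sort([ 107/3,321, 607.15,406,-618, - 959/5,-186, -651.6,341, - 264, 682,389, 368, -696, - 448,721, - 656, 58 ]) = [ -696, - 656, - 651.6, - 618, - 448, - 264 ,-959/5, - 186,107/3 , 58, 321, 341,368,389,406,607.15,682,721]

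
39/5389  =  39/5389 = 0.01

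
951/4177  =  951/4177 = 0.23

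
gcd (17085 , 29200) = 5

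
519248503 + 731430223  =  1250678726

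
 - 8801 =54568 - 63369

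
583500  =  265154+318346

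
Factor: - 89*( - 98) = 8722 = 2^1*7^2*89^1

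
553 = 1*553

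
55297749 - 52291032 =3006717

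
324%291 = 33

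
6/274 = 3/137 = 0.02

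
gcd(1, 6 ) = 1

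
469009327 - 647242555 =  - 178233228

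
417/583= 417/583 =0.72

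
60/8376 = 5/698 = 0.01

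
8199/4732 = 1+3467/4732 = 1.73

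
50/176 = 25/88 = 0.28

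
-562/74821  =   - 1 + 74259/74821=- 0.01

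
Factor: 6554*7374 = 48329196= 2^2*3^1*29^1* 113^1*1229^1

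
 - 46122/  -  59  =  781 + 43/59 = 781.73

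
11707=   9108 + 2599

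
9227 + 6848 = 16075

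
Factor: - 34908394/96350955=-2^1 * 3^(-1)*5^( - 1 )*89^(-1)*72173^ ( - 1)*17454197^1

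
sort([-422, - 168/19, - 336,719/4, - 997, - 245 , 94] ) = [-997, - 422,  -  336, - 245, - 168/19,94 , 719/4]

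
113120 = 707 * 160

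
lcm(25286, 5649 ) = 531006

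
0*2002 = 0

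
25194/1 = 25194 = 25194.00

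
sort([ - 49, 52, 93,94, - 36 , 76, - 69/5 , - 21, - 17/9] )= [ - 49,- 36,-21,-69/5, - 17/9, 52 , 76, 93,94]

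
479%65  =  24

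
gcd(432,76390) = 2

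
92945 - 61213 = 31732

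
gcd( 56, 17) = 1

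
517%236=45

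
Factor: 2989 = 7^2 * 61^1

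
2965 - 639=2326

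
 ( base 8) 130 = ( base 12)74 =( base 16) 58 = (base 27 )37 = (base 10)88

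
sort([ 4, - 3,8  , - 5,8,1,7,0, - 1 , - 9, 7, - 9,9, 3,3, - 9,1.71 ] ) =[  -  9,-9,  -  9, - 5, - 3, - 1,0,1,1.71,3,3,4, 7, 7,  8,8,  9]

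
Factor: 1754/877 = 2^1  =  2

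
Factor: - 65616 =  - 2^4*3^1 * 1367^1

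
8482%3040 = 2402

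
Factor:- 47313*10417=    - 3^2*7^1*11^1*751^1*947^1 = - 492859521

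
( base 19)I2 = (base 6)1332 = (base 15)17E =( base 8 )530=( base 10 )344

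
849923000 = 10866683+839056317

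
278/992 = 139/496  =  0.28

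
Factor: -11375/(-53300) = 35/164 =2^( - 2 )*5^1*7^1*41^(-1)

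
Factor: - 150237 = -3^2*16693^1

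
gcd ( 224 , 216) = 8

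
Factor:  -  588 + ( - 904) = -2^2*373^1=-1492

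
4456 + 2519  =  6975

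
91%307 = 91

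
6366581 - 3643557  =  2723024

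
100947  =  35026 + 65921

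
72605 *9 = 653445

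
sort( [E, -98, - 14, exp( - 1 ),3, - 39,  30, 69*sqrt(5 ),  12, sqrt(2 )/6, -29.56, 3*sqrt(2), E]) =[ - 98, - 39, - 29.56, - 14,sqrt( 2 ) /6  ,  exp( - 1 ), E , E, 3, 3*sqrt( 2), 12, 30, 69*sqrt( 5)]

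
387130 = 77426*5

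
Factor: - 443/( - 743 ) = 443^1 *743^( - 1)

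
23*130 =2990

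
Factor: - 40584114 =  - 2^1*3^2 * 19^1 * 53^1*2239^1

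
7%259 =7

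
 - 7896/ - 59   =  133 + 49/59  =  133.83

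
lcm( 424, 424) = 424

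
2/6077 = 2/6077 = 0.00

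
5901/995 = 5901/995= 5.93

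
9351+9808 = 19159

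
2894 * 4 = 11576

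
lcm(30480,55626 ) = 2225040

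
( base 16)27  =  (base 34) 15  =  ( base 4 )213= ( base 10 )39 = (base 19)21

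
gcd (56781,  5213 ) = 1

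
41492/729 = 56 +668/729 = 56.92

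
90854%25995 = 12869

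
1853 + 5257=7110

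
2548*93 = 236964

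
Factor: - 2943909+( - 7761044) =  - 10704953 = - 7^1*1529279^1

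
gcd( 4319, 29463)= 7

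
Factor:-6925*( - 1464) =2^3*3^1*5^2*61^1 * 277^1=10138200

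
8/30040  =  1/3755 = 0.00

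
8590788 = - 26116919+34707707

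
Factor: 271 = 271^1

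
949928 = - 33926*( - 28 ) 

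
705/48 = 235/16= 14.69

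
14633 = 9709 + 4924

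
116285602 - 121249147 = -4963545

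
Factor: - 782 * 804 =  - 628728 =-  2^3*3^1*17^1*23^1*67^1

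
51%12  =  3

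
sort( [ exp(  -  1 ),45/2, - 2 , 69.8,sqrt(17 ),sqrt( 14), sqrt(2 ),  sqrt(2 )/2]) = [ - 2,exp(  -  1 ),sqrt(2)/2, sqrt( 2 ),sqrt(14 ), sqrt( 17 ),  45/2, 69.8]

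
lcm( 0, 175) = 0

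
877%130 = 97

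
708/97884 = 59/8157  =  0.01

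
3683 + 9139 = 12822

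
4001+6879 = 10880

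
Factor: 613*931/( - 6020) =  - 81529/860= - 2^( - 2)*5^( - 1)*7^1*19^1*43^( - 1)*613^1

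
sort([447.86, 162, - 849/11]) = [ - 849/11, 162,  447.86]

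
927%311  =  305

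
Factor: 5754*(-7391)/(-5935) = 42527814/5935= 2^1*3^1*5^( - 1)*7^1*19^1*137^1 * 389^1 * 1187^( -1) 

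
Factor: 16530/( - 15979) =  - 30/29 = -2^1*3^1 * 5^1  *29^ (-1)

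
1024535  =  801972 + 222563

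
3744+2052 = 5796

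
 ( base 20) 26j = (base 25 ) 1CE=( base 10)939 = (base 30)119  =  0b1110101011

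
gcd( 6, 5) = 1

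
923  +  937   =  1860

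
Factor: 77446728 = 2^3*3^2*1075649^1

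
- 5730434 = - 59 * 97126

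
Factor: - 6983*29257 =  - 204301631 = - 17^1*1721^1*6983^1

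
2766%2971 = 2766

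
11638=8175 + 3463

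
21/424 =21/424   =  0.05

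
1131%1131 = 0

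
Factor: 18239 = 13^1*23^1 * 61^1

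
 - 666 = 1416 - 2082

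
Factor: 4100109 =3^1 *13^2*8087^1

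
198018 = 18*11001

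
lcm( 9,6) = 18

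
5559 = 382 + 5177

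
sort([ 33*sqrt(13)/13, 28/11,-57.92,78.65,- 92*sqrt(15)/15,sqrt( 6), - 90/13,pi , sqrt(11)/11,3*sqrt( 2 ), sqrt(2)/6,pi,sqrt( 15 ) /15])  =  [ - 57.92 , - 92*sqrt ( 15) /15, -90/13,  sqrt( 2)/6,  sqrt(15)/15, sqrt( 11) /11, sqrt(6 ),28/11,pi, pi , 3*sqrt( 2),33* sqrt(13) /13,78.65]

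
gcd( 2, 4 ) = 2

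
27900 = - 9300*( - 3)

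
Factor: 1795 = 5^1 * 359^1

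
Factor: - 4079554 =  - 2^1*2039777^1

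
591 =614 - 23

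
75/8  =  9 + 3/8=9.38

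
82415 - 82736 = - 321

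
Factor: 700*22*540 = 2^5*3^3*5^3*7^1 * 11^1 = 8316000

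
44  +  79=123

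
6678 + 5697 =12375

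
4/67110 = 2/33555 = 0.00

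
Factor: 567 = 3^4*7^1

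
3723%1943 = 1780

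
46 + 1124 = 1170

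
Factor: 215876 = 2^2*29^1* 1861^1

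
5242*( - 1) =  - 5242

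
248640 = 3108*80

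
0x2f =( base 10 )47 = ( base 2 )101111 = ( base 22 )23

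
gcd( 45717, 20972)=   49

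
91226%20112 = 10778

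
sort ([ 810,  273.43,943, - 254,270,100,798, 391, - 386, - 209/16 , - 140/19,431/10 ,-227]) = [-386,-254,-227,- 209/16,-140/19, 431/10, 100,270,273.43, 391,798,810, 943]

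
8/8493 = 8/8493 = 0.00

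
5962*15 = 89430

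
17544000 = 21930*800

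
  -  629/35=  - 18 + 1/35 = - 17.97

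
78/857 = 78/857 = 0.09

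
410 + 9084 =9494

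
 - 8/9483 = -8/9483 = -  0.00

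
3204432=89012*36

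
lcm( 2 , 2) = 2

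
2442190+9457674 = 11899864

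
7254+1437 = 8691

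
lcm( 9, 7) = 63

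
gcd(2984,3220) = 4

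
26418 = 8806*3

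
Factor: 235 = 5^1*47^1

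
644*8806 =5671064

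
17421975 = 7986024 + 9435951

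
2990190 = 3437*870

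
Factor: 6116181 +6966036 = 3^1*31^1*163^1 * 863^1 = 13082217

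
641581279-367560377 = 274020902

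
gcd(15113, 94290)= 7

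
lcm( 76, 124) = 2356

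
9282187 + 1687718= 10969905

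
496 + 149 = 645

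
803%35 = 33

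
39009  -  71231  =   - 32222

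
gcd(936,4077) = 9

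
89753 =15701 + 74052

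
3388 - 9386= - 5998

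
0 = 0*56967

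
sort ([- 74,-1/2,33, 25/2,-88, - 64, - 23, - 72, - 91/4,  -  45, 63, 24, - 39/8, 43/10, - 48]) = [ - 88, - 74, - 72,-64, - 48, - 45, - 23, - 91/4, - 39/8, -1/2, 43/10,25/2,  24, 33, 63]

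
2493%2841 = 2493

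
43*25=1075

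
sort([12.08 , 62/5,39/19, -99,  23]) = [  -  99,39/19,12.08,62/5, 23 ]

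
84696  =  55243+29453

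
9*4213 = 37917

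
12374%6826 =5548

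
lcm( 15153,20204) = 60612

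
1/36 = 1/36 = 0.03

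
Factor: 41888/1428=88/3 = 2^3*3^( - 1) * 11^1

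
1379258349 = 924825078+454433271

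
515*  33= 16995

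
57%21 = 15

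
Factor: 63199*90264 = 2^3 * 3^1* 3761^1*63199^1 = 5704594536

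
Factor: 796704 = 2^5*3^1*43^1 * 193^1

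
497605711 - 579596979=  - 81991268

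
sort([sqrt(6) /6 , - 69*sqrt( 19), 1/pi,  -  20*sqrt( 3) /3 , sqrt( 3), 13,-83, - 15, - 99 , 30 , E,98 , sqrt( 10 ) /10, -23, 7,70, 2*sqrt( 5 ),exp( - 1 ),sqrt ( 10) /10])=[ - 69*sqrt( 19), - 99,-83, - 23,  -  15,-20*sqrt( 3 )/3,sqrt( 10 ) /10, sqrt( 10 )/10 , 1/pi,exp(-1),sqrt( 6 )/6, sqrt( 3 ), E, 2*sqrt ( 5 ), 7,  13,30,70,  98 ] 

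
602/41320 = 301/20660 = 0.01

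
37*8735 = 323195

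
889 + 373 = 1262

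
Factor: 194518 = 2^1*97259^1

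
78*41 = 3198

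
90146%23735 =18941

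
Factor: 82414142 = 2^1*1951^1 *21121^1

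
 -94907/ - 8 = 11863 + 3/8 =11863.38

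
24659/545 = 45  +  134/545 = 45.25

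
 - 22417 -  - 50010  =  27593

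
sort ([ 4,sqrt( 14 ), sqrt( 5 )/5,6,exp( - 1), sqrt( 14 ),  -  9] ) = [ - 9, exp (  -  1 ),  sqrt( 5) /5,sqrt( 14), sqrt( 14),  4, 6 ]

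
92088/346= 266 + 26/173 = 266.15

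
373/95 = 373/95=3.93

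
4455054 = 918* 4853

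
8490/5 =1698  =  1698.00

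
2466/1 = 2466 = 2466.00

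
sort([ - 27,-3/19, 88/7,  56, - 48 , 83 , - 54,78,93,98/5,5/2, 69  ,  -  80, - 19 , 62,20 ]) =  [ - 80, - 54,-48,  -  27  , - 19, - 3/19, 5/2, 88/7  ,  98/5  ,  20,56, 62,69,78 , 83,93]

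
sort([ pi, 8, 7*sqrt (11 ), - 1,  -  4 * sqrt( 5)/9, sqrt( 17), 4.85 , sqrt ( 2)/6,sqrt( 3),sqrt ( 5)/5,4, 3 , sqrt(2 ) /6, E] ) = [-1, - 4*sqrt(5 )/9,sqrt( 2)/6, sqrt (2 )/6, sqrt ( 5) /5,sqrt(3 ), E,  3, pi, 4, sqrt( 17),  4.85,8,7 * sqrt(11 )] 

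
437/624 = 437/624= 0.70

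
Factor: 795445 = 5^1*7^1*22727^1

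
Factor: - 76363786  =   - 2^1*29^1*43^1*67^1*457^1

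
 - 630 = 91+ - 721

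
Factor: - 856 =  - 2^3*107^1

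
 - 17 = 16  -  33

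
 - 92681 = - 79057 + - 13624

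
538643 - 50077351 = - 49538708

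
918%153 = 0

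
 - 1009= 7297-8306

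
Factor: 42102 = 2^1*3^2*2339^1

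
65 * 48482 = 3151330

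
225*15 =3375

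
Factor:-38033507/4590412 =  - 2^( - 2)*353^(-1)*3251^(  -  1) * 38033507^1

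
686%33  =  26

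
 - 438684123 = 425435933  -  864120056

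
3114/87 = 1038/29 = 35.79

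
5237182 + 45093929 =50331111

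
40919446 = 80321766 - 39402320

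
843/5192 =843/5192=0.16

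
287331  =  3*95777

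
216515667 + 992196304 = 1208711971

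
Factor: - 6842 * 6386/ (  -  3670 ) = 2^1*5^( - 1 )*11^1 * 31^1*103^1*311^1*367^( - 1) =21846506/1835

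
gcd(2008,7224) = 8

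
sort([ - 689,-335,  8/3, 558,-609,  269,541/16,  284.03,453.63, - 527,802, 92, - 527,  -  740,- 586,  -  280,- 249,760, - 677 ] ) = [ - 740, - 689,  -  677, - 609, - 586 ,  -  527 , - 527,  -  335,-280, - 249, 8/3,541/16, 92,  269, 284.03, 453.63,  558, 760, 802]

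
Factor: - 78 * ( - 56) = 2^4*3^1*7^1*13^1 =4368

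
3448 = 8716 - 5268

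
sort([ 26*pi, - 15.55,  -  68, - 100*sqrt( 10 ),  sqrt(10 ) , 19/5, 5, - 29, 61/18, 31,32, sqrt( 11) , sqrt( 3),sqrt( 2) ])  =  [ - 100*sqrt (10 ), - 68,-29,-15.55, sqrt( 2),sqrt(3 ), sqrt(10 ),sqrt( 11), 61/18, 19/5,5,31, 32,26*pi ] 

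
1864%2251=1864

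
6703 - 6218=485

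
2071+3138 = 5209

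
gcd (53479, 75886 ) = 1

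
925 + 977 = 1902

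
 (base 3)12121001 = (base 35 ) 3BI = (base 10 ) 4078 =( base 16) fee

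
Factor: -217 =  - 7^1*31^1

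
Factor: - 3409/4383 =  - 7/9 = - 3^ ( - 2 ) *7^1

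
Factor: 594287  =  594287^1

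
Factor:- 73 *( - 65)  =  5^1*13^1*73^1 = 4745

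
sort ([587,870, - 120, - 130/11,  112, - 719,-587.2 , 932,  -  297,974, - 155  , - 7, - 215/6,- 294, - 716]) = [ - 719 ,  -  716, - 587.2 , - 297,  -  294, - 155,-120, - 215/6, - 130/11, - 7,  112, 587,870,932,  974] 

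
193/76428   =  1/396 = 0.00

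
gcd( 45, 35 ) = 5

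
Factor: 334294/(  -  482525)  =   - 2^1 *5^( - 2 )*59^1 *2833^1*19301^( - 1 ) 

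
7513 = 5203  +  2310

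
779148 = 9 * 86572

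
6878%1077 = 416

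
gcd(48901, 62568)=79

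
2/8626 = 1/4313 = 0.00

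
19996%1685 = 1461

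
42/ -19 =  - 3 + 15/19 = - 2.21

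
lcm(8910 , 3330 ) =329670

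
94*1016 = 95504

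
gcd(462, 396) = 66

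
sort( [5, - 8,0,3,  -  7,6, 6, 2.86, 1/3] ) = [ - 8, - 7, 0,1/3, 2.86, 3 , 5, 6,6] 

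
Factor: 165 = 3^1*5^1 *11^1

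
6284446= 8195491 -1911045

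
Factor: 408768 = 2^6*3^1* 2129^1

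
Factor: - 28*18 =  - 2^3*3^2 * 7^1  =  -504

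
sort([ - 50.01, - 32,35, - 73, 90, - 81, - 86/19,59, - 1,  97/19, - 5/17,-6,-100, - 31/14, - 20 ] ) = [ -100, - 81, - 73 , - 50.01, - 32,- 20,-6,  -  86/19,-31/14, - 1, - 5/17,  97/19, 35 , 59,90]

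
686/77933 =686/77933  =  0.01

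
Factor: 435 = 3^1*5^1*29^1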